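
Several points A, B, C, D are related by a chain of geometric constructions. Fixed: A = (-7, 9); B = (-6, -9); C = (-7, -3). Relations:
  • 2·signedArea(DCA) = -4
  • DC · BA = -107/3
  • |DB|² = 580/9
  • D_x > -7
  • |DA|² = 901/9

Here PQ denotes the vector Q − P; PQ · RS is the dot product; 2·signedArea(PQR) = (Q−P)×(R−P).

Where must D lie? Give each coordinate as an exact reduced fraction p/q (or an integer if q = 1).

1. D_x = -20/3  [2·signedArea(DCA) = -4 ∩ DC · BA = -107/3]
2. D_y = -1  [2·signedArea(DCA) = -4 ∩ DC · BA = -107/3]
   → D = (-20/3, -1)

D = (-20/3, -1)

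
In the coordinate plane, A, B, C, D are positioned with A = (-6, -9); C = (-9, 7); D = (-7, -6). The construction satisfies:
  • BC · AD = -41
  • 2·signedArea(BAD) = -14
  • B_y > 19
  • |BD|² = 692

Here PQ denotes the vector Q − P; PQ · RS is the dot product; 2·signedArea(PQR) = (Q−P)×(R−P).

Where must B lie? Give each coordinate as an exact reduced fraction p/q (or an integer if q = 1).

B = (-11, 20)

1. B_x = -11  [2·signedArea(BAD) = -14 ∩ BC · AD = -41]
2. B_y = 20  [2·signedArea(BAD) = -14 ∩ BC · AD = -41]
   → B = (-11, 20)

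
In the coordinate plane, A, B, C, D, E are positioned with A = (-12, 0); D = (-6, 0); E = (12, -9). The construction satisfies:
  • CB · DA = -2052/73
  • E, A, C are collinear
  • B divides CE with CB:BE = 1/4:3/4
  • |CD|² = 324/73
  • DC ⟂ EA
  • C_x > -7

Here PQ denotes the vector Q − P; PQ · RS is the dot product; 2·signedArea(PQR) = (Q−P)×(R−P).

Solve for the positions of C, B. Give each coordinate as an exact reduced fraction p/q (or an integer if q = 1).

B = (-150/73, -1089/292)
C = (-492/73, -144/73)

1. C_x = -492/73  [E, A, C are collinear ∩ DC ⟂ EA]
2. C_y = -144/73  [E, A, C are collinear ∩ DC ⟂ EA]
   → C = (-492/73, -144/73)
3. B_x = -150/73  [B divides CE with CB:BE = 1/4:3/4]
4. B_y = -1089/292  [B divides CE with CB:BE = 1/4:3/4]
   → B = (-150/73, -1089/292)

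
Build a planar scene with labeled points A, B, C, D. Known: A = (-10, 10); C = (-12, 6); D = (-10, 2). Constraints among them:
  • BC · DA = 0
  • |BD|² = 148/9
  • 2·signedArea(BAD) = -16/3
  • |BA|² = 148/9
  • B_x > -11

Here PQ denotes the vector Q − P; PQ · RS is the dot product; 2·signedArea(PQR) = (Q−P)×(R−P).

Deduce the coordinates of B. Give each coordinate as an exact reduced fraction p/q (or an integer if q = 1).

1. B_x = -32/3  [BC · DA = 0 ∩ 2·signedArea(BAD) = -16/3]
2. B_y = 6  [BC · DA = 0 ∩ 2·signedArea(BAD) = -16/3]
   → B = (-32/3, 6)

B = (-32/3, 6)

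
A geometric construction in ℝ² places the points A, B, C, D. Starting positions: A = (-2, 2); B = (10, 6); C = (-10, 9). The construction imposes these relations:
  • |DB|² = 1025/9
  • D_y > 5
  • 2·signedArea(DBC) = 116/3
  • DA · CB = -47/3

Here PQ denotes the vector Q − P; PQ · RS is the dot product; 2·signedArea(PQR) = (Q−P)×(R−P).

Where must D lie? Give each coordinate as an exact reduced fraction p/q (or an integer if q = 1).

1. D_x = -2/3  [2·signedArea(DBC) = 116/3 ∩ DA · CB = -47/3]
2. D_y = 17/3  [2·signedArea(DBC) = 116/3 ∩ DA · CB = -47/3]
   → D = (-2/3, 17/3)

D = (-2/3, 17/3)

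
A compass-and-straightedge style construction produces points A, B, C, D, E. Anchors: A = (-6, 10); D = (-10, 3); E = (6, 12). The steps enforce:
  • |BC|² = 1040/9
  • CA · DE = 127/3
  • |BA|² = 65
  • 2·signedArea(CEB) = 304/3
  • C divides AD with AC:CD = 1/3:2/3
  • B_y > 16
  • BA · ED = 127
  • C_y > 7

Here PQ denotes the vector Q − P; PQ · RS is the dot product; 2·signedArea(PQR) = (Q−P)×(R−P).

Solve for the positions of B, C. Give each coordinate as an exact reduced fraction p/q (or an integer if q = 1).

B = (-2, 17)
C = (-22/3, 23/3)

1. B_x = -2  [line 16·x + 9·y + -121 = 0 ∩ |BA|² = 65]
2. B_y = 17  [line 16·x + 9·y + -121 = 0 ∩ |BA|² = 65]
   → B = (-2, 17)
3. C_x = -22/3  [C divides AD with AC:CD = 1/3:2/3]
4. C_y = 23/3  [C divides AD with AC:CD = 1/3:2/3]
   → C = (-22/3, 23/3)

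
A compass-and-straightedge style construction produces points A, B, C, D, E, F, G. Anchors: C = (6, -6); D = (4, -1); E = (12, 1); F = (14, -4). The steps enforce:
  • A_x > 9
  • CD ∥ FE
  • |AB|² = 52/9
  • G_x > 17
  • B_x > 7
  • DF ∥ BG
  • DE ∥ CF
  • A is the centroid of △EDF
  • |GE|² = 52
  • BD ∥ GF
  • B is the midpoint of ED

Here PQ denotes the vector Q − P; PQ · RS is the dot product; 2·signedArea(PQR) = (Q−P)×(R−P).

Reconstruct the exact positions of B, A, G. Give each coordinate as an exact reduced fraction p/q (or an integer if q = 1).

A = (10, -4/3)
B = (8, 0)
G = (18, -3)

1. B_x = 8  [B is the midpoint of ED]
2. B_y = 0  [B is the midpoint of ED]
   → B = (8, 0)
3. A_x = 10  [A is the centroid of △EDF]
4. A_y = -4/3  [A is the centroid of △EDF]
   → A = (10, -4/3)
5. G_x = 18  [BD ∥ GF ∩ DF ∥ BG]
6. G_y = -3  [BD ∥ GF ∩ DF ∥ BG]
   → G = (18, -3)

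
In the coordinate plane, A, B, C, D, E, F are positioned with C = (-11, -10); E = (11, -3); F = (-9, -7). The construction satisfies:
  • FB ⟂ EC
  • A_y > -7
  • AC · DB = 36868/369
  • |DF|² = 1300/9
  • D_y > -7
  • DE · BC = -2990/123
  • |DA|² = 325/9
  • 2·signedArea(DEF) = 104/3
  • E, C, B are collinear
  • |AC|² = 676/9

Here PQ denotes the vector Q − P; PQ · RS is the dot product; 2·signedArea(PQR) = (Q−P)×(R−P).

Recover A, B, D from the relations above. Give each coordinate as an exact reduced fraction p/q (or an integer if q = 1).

1. B_x = -341/41  [E, C, B are collinear ∩ FB ⟂ EC]
2. B_y = -375/41  [E, C, B are collinear ∩ FB ⟂ EC]
   → B = (-341/41, -375/41)
3. D_x = 3  [2·signedArea(DEF) = 104/3 ∩ DE · BC = -2990/123]
4. D_y = -19/3  [2·signedArea(DEF) = 104/3 ∩ DE · BC = -2990/123]
   → D = (3, -19/3)
5. A_x = -3  [line 464/41·x + 346/123·y + 19448/369 = 0 ∩ |AC|² = 676/9]
6. A_y = -20/3  [line 464/41·x + 346/123·y + 19448/369 = 0 ∩ |AC|² = 676/9]
   → A = (-3, -20/3)

A = (-3, -20/3)
B = (-341/41, -375/41)
D = (3, -19/3)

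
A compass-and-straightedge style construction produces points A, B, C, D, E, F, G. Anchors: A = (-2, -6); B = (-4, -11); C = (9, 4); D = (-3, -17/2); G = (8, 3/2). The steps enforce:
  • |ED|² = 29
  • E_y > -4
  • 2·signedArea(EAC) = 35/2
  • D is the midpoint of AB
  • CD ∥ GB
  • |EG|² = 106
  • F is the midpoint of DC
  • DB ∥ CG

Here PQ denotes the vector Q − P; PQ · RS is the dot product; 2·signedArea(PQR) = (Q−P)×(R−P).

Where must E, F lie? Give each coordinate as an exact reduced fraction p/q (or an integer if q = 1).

1. E_x = -1  [line -10·x + 11·y + 57/2 = 0 ∩ |ED|² = 29]
2. E_y = -7/2  [line -10·x + 11·y + 57/2 = 0 ∩ |ED|² = 29]
   → E = (-1, -7/2)
3. F_x = 3  [F is the midpoint of DC]
4. F_y = -9/4  [F is the midpoint of DC]
   → F = (3, -9/4)

E = (-1, -7/2)
F = (3, -9/4)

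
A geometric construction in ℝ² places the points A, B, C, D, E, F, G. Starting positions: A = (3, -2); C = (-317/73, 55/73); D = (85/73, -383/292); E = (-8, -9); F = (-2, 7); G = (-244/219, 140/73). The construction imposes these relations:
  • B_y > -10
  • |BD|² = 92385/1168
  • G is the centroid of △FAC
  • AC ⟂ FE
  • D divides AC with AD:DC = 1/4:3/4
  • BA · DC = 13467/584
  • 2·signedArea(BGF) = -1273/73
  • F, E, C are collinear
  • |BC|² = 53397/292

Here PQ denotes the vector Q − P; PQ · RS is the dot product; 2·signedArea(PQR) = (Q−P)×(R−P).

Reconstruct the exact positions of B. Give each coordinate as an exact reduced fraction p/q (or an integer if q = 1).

B = (316/73, -1405/146)

1. B_x = 316/73  [BA · DC = 13467/584 ∩ 2·signedArea(BGF) = -1273/73]
2. B_y = -1405/146  [BA · DC = 13467/584 ∩ 2·signedArea(BGF) = -1273/73]
   → B = (316/73, -1405/146)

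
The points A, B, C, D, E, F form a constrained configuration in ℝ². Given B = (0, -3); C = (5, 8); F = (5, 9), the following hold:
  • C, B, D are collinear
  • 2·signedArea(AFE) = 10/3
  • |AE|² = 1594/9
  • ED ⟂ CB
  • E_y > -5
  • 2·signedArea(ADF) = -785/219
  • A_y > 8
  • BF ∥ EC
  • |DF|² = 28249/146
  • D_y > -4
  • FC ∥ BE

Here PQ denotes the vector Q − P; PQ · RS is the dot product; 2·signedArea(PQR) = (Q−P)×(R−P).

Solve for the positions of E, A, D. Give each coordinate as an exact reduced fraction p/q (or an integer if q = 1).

1. E_x = 0  [BF ∥ EC ∩ FC ∥ BE]
2. E_y = -4  [BF ∥ EC ∩ FC ∥ BE]
   → E = (0, -4)
3. A_x = 5  [line 13·x + -5·y + -70/3 = 0 ∩ |AE|² = 1594/9]
4. A_y = 25/3  [line 13·x + -5·y + -70/3 = 0 ∩ |AE|² = 1594/9]
   → A = (5, 25/3)
5. D_x = -55/146  [2·signedArea(ADF) = -785/219 ∩ C, B, D are collinear]
6. D_y = -559/146  [2·signedArea(ADF) = -785/219 ∩ C, B, D are collinear]
   → D = (-55/146, -559/146)

A = (5, 25/3)
D = (-55/146, -559/146)
E = (0, -4)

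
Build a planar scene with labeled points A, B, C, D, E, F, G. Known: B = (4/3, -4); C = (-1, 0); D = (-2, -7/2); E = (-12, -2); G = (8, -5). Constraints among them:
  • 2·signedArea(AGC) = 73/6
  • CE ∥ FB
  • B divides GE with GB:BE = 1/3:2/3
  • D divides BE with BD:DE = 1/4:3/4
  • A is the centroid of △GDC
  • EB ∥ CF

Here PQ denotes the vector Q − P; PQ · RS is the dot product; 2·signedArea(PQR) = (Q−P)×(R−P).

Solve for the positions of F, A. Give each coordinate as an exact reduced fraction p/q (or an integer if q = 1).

A = (5/3, -17/6)
F = (37/3, -2)

1. F_x = 37/3  [CE ∥ FB ∩ EB ∥ CF]
2. F_y = -2  [CE ∥ FB ∩ EB ∥ CF]
   → F = (37/3, -2)
3. A_x = 5/3  [A is the centroid of △GDC]
4. A_y = -17/6  [A is the centroid of △GDC]
   → A = (5/3, -17/6)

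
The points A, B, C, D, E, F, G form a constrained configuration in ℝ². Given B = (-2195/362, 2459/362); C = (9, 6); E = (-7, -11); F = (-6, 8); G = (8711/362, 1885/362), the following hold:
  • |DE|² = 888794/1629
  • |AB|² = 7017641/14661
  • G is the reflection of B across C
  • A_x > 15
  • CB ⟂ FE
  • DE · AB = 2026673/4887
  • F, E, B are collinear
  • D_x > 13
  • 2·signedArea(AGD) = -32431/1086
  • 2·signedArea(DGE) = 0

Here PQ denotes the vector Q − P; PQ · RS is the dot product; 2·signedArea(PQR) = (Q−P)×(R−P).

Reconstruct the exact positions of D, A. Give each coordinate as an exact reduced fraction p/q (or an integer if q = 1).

1. D_x = 7444/543  [line 5867/362·x + -11245/362·y + -41313/181 = 0 ∩ |DE|² = 888794/1629]
2. D_y = -106/543  [line 5867/362·x + -11245/362·y + -41313/181 = 0 ∩ |DE|² = 888794/1629]
   → D = (7444/543, -106/543)
3. A_x = 50795/3258  [2·signedArea(AGD) = -32431/1086 ∩ DE · AB = 2026673/4887]
4. A_y = 11959/3258  [2·signedArea(AGD) = -32431/1086 ∩ DE · AB = 2026673/4887]
   → A = (50795/3258, 11959/3258)

A = (50795/3258, 11959/3258)
D = (7444/543, -106/543)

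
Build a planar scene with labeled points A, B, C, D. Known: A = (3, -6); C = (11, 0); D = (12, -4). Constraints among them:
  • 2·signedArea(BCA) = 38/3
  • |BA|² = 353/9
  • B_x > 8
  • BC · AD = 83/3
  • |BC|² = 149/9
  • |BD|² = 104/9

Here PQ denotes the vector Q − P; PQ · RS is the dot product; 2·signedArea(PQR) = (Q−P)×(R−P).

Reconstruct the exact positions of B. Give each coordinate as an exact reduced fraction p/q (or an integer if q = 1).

B = (26/3, -10/3)

1. B_x = 26/3  [2·signedArea(BCA) = 38/3 ∩ BC · AD = 83/3]
2. B_y = -10/3  [2·signedArea(BCA) = 38/3 ∩ BC · AD = 83/3]
   → B = (26/3, -10/3)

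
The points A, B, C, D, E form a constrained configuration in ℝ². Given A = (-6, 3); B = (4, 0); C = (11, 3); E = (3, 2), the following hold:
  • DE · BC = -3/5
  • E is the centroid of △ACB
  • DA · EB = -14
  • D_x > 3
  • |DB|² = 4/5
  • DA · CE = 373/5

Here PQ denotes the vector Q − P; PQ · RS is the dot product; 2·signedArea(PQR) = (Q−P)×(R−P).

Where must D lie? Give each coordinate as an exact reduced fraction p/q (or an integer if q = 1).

1. D_x = 18/5  [DE · BC = -3/5 ∩ DA · EB = -14]
2. D_y = 4/5  [DE · BC = -3/5 ∩ DA · EB = -14]
   → D = (18/5, 4/5)

D = (18/5, 4/5)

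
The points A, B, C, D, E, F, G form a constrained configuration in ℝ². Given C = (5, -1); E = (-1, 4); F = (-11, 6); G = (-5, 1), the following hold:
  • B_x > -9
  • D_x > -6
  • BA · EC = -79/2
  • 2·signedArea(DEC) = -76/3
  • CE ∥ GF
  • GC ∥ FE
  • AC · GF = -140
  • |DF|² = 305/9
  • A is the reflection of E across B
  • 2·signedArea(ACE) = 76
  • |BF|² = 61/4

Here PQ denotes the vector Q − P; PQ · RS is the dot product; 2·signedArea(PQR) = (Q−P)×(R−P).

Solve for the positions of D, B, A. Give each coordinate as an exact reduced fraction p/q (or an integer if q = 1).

1. D_x = -17/3  [line 5·x + 6·y + 19/3 = 0 ∩ |DF|² = 305/9]
2. D_y = 11/3  [line 5·x + 6·y + 19/3 = 0 ∩ |DF|² = 305/9]
   → D = (-17/3, 11/3)
3. A_x = -15  [2·signedArea(ACE) = 76 ∩ AC · GF = -140]
4. A_y = 3  [2·signedArea(ACE) = 76 ∩ AC · GF = -140]
   → A = (-15, 3)
5. B_x = -8  [BA · EC = -79/2 ∩ A is the reflection of E across B]
6. B_y = 7/2  [BA · EC = -79/2 ∩ A is the reflection of E across B]
   → B = (-8, 7/2)

A = (-15, 3)
B = (-8, 7/2)
D = (-17/3, 11/3)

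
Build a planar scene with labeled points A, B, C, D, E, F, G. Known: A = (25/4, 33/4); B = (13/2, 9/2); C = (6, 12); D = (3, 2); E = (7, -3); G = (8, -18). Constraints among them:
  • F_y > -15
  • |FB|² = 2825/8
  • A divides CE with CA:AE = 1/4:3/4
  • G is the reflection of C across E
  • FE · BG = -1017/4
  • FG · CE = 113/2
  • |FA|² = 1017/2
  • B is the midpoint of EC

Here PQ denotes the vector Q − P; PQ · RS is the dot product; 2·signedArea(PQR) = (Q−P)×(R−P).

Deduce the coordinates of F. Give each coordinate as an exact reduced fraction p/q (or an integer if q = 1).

1. F_x = 31/4  [line -1·x + 15·y + 443/2 = 0 ∩ |FA|² = 1017/2]
2. F_y = -57/4  [line -1·x + 15·y + 443/2 = 0 ∩ |FA|² = 1017/2]
   → F = (31/4, -57/4)

F = (31/4, -57/4)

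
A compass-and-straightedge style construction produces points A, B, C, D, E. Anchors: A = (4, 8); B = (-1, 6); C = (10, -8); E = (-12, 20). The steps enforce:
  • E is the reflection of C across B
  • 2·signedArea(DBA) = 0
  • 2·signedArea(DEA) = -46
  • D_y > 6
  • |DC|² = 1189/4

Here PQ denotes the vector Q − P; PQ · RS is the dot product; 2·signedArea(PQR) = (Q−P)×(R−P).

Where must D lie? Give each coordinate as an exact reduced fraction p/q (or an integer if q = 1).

1. D_x = 3/2  [2·signedArea(DBA) = 0 ∩ 2·signedArea(DEA) = -46]
2. D_y = 7  [2·signedArea(DBA) = 0 ∩ 2·signedArea(DEA) = -46]
   → D = (3/2, 7)

D = (3/2, 7)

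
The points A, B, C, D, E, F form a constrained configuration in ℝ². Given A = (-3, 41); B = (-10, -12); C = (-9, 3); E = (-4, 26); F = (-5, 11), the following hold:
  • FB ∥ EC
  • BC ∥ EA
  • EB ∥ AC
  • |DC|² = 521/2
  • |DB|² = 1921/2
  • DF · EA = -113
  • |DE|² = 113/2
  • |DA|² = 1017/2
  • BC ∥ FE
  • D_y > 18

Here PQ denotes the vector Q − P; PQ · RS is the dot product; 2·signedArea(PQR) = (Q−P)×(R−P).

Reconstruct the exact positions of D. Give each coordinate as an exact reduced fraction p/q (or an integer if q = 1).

1. D_x = -9/2  [line -1·x + -15·y + 273 = 0 ∩ |DE|² = 113/2]
2. D_y = 37/2  [line -1·x + -15·y + 273 = 0 ∩ |DE|² = 113/2]
   → D = (-9/2, 37/2)

D = (-9/2, 37/2)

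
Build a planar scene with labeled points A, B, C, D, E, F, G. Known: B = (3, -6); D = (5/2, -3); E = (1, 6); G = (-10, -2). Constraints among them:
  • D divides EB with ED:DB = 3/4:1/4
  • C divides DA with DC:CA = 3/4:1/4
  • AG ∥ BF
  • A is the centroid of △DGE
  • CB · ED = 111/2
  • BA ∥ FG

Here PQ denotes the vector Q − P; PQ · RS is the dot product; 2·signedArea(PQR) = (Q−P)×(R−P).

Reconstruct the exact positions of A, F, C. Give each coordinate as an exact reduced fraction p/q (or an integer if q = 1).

1. A_x = -13/6  [A is the centroid of △DGE]
2. A_y = 1/3  [A is the centroid of △DGE]
   → A = (-13/6, 1/3)
3. F_x = -29/6  [BA ∥ FG ∩ AG ∥ BF]
4. F_y = -25/3  [BA ∥ FG ∩ AG ∥ BF]
   → F = (-29/6, -25/3)
5. C_x = -1  [C divides DA with DC:CA = 3/4:1/4]
6. C_y = -1/2  [C divides DA with DC:CA = 3/4:1/4]
   → C = (-1, -1/2)

A = (-13/6, 1/3)
C = (-1, -1/2)
F = (-29/6, -25/3)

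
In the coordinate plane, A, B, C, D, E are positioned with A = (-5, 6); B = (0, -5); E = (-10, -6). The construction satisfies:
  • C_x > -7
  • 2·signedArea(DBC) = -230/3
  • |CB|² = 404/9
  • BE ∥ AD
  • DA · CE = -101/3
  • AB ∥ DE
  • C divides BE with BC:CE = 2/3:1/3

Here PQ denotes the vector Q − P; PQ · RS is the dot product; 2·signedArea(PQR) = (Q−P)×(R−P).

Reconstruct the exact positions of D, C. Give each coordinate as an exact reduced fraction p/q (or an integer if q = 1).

C = (-20/3, -17/3)
D = (-15, 5)

1. D_x = -15  [AB ∥ DE ∩ BE ∥ AD]
2. D_y = 5  [AB ∥ DE ∩ BE ∥ AD]
   → D = (-15, 5)
3. C_x = -20/3  [C divides BE with BC:CE = 2/3:1/3]
4. C_y = -17/3  [C divides BE with BC:CE = 2/3:1/3]
   → C = (-20/3, -17/3)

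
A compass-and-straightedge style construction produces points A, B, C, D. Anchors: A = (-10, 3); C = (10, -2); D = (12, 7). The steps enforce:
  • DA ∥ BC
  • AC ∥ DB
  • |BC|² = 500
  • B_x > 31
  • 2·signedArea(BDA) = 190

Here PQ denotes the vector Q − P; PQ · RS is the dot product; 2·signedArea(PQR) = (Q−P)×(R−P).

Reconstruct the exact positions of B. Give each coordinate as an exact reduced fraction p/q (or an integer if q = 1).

B = (32, 2)

1. B_x = 32  [DA ∥ BC ∩ AC ∥ DB]
2. B_y = 2  [DA ∥ BC ∩ AC ∥ DB]
   → B = (32, 2)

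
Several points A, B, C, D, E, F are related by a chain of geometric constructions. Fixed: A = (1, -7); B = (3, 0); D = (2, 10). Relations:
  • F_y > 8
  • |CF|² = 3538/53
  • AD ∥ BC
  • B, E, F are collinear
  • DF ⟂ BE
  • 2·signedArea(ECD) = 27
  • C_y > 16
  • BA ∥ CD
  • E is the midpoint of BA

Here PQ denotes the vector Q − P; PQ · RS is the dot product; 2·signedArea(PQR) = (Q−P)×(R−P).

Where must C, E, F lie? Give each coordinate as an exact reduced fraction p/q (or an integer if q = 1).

1. C_x = 4  [BA ∥ CD ∩ AD ∥ BC]
2. C_y = 17  [BA ∥ CD ∩ AD ∥ BC]
   → C = (4, 17)
3. E_x = 2  [E is the midpoint of BA]
4. E_y = -7/2  [E is the midpoint of BA]
   → E = (2, -7/2)
5. F_x = 295/53  [B, E, F are collinear ∩ DF ⟂ BE]
6. F_y = 476/53  [B, E, F are collinear ∩ DF ⟂ BE]
   → F = (295/53, 476/53)

C = (4, 17)
E = (2, -7/2)
F = (295/53, 476/53)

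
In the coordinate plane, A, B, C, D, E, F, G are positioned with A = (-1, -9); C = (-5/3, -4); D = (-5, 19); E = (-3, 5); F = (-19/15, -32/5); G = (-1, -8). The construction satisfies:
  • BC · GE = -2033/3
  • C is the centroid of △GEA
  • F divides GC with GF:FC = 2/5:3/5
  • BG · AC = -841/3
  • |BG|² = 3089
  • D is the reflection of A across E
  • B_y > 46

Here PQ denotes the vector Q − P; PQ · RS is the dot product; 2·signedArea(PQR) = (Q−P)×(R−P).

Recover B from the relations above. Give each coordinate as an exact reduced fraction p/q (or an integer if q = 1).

B = (-9, 47)

1. B_x = -9  [BG · AC = -841/3 ∩ BC · GE = -2033/3]
2. B_y = 47  [BG · AC = -841/3 ∩ BC · GE = -2033/3]
   → B = (-9, 47)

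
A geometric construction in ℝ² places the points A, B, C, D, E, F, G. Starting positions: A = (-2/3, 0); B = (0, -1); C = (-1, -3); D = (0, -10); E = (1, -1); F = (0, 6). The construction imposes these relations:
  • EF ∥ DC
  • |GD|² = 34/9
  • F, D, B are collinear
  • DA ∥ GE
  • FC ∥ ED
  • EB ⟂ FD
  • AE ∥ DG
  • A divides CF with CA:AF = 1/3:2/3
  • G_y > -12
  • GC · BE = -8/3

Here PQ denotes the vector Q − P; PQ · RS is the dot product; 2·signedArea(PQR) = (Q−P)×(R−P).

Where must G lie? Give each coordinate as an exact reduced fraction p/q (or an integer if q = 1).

1. G_x = 5/3  [DA ∥ GE ∩ AE ∥ DG]
2. G_y = -11  [DA ∥ GE ∩ AE ∥ DG]
   → G = (5/3, -11)

G = (5/3, -11)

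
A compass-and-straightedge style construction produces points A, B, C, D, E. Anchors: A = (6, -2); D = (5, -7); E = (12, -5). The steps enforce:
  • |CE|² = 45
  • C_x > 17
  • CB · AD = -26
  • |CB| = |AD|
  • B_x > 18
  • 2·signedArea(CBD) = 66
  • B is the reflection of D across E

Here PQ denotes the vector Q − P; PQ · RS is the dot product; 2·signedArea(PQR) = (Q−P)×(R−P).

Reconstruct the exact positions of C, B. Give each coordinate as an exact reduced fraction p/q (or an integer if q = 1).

B = (19, -3)
C = (18, -8)

1. B_x = 19  [B is the reflection of D across E]
2. B_y = -3  [B is the reflection of D across E]
   → B = (19, -3)
3. C_x = 18  [2·signedArea(CBD) = 66 ∩ CB · AD = -26]
4. C_y = -8  [2·signedArea(CBD) = 66 ∩ CB · AD = -26]
   → C = (18, -8)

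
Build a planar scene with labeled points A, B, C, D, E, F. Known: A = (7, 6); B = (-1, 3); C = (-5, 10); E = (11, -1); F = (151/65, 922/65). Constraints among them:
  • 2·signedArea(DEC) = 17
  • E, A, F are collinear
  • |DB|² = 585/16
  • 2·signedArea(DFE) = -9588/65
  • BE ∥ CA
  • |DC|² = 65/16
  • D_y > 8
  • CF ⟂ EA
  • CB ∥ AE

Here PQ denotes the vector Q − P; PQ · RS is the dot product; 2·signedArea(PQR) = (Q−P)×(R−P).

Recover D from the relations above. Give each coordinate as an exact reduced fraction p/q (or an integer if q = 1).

D = (-4, 33/4)

1. D_x = -4  [2·signedArea(DEC) = 17 ∩ 2·signedArea(DFE) = -9588/65]
2. D_y = 33/4  [2·signedArea(DEC) = 17 ∩ 2·signedArea(DFE) = -9588/65]
   → D = (-4, 33/4)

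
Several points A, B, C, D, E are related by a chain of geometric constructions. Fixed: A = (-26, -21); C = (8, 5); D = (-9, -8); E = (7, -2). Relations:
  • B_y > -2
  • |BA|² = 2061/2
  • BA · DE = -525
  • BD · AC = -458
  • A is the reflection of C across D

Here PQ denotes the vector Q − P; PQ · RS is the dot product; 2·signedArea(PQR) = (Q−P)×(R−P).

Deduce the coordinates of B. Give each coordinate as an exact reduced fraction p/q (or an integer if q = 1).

B = (-1/2, -3/2)

1. B_x = -1/2  [BD · AC = -458 ∩ BA · DE = -525]
2. B_y = -3/2  [BD · AC = -458 ∩ BA · DE = -525]
   → B = (-1/2, -3/2)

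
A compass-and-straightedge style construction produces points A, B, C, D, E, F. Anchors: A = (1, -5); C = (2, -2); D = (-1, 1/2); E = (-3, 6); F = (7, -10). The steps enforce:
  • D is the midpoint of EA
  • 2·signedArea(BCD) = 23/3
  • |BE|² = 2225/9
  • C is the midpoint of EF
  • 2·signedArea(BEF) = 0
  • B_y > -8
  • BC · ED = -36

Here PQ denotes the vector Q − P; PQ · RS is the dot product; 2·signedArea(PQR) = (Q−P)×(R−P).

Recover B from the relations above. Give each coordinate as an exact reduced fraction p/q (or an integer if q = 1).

1. B_x = 16/3  [2·signedArea(BEF) = 0 ∩ 2·signedArea(BCD) = 23/3]
2. B_y = -22/3  [2·signedArea(BEF) = 0 ∩ 2·signedArea(BCD) = 23/3]
   → B = (16/3, -22/3)

B = (16/3, -22/3)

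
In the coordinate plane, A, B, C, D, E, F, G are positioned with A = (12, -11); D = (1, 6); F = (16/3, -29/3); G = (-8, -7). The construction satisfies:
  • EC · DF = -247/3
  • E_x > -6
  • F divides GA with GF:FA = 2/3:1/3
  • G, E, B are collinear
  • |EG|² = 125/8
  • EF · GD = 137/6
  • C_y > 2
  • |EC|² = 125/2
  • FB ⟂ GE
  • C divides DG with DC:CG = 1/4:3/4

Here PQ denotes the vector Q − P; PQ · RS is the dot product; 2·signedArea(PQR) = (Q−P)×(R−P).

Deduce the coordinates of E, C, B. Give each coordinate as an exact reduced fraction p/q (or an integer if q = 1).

B = (-616/125, -961/375)
C = (-5/4, 11/4)
E = (-23/4, -15/4)

1. E_x = -23/4  [line -9·x + -13·y + -201/2 = 0 ∩ |EG|² = 125/8]
2. E_y = -15/4  [line -9·x + -13·y + -201/2 = 0 ∩ |EG|² = 125/8]
   → E = (-23/4, -15/4)
3. C_x = -5/4  [EC · DF = -247/3 ∩ C divides DG with DC:CG = 1/4:3/4]
4. C_y = 11/4  [EC · DF = -247/3 ∩ C divides DG with DC:CG = 1/4:3/4]
   → C = (-5/4, 11/4)
5. B_x = -616/125  [G, E, B are collinear ∩ FB ⟂ GE]
6. B_y = -961/375  [G, E, B are collinear ∩ FB ⟂ GE]
   → B = (-616/125, -961/375)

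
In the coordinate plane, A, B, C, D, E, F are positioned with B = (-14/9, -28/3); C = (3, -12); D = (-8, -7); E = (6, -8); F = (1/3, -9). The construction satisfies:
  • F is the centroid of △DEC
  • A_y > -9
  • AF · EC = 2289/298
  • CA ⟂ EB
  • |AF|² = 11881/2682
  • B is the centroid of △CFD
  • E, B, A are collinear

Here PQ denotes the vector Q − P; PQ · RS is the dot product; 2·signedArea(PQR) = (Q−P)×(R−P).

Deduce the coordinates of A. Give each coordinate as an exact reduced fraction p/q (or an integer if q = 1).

1. A_x = 717/298  [E, B, A are collinear ∩ CA ⟂ EB]
2. A_y = -2573/298  [E, B, A are collinear ∩ CA ⟂ EB]
   → A = (717/298, -2573/298)

A = (717/298, -2573/298)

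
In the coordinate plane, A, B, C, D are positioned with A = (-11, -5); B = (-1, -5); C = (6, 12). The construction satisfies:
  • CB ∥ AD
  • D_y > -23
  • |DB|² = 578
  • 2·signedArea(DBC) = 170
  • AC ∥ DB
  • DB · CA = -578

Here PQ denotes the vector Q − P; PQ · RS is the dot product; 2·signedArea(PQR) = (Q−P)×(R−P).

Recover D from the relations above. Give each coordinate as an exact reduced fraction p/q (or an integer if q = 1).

D = (-18, -22)

1. D_x = -18  [AC ∥ DB ∩ CB ∥ AD]
2. D_y = -22  [AC ∥ DB ∩ CB ∥ AD]
   → D = (-18, -22)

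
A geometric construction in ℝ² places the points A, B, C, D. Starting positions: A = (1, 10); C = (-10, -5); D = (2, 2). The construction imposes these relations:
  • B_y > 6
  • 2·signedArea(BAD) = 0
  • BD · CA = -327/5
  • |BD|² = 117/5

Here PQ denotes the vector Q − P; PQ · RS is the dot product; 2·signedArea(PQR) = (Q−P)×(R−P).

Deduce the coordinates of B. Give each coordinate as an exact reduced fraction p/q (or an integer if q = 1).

B = (7/5, 34/5)

1. B_x = 7/5  [2·signedArea(BAD) = 0 ∩ BD · CA = -327/5]
2. B_y = 34/5  [2·signedArea(BAD) = 0 ∩ BD · CA = -327/5]
   → B = (7/5, 34/5)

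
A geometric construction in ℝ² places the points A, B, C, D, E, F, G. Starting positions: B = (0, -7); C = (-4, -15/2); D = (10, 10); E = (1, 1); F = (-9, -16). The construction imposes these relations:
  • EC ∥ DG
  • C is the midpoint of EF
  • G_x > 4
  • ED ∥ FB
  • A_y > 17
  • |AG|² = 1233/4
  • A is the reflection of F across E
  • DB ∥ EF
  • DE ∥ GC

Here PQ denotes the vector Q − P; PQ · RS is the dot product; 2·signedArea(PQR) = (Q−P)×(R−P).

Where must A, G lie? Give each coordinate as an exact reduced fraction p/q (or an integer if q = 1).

1. A_x = 11  [A is the reflection of F across E]
2. A_y = 18  [A is the reflection of F across E]
   → A = (11, 18)
3. G_x = 5  [DE ∥ GC ∩ EC ∥ DG]
4. G_y = 3/2  [DE ∥ GC ∩ EC ∥ DG]
   → G = (5, 3/2)

A = (11, 18)
G = (5, 3/2)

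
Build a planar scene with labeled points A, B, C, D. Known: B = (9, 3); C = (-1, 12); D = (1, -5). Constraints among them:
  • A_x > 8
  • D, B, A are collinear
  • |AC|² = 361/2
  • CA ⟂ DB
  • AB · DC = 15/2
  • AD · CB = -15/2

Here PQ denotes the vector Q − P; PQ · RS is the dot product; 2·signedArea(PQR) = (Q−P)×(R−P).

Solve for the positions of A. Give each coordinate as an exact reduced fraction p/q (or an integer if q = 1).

1. A_x = 17/2  [D, B, A are collinear ∩ CA ⟂ DB]
2. A_y = 5/2  [D, B, A are collinear ∩ CA ⟂ DB]
   → A = (17/2, 5/2)

A = (17/2, 5/2)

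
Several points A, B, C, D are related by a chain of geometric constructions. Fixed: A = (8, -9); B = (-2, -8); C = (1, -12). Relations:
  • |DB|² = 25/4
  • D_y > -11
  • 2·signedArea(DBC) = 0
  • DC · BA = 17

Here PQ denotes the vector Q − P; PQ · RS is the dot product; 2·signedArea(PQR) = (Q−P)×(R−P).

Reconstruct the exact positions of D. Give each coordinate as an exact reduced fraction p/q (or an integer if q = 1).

D = (-1/2, -10)

1. D_x = -1/2  [2·signedArea(DBC) = 0 ∩ DC · BA = 17]
2. D_y = -10  [2·signedArea(DBC) = 0 ∩ DC · BA = 17]
   → D = (-1/2, -10)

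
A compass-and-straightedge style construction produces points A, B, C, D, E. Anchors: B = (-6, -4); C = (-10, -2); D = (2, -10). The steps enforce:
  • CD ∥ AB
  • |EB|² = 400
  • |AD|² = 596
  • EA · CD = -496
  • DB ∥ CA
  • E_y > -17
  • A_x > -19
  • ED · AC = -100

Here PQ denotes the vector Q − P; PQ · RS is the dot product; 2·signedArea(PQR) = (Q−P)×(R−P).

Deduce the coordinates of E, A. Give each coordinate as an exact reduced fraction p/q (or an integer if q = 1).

1. A_x = -18  [CD ∥ AB ∩ DB ∥ CA]
2. A_y = 4  [CD ∥ AB ∩ DB ∥ CA]
   → A = (-18, 4)
3. E_x = 10  [ED · AC = -100 ∩ EA · CD = -496]
4. E_y = -16  [ED · AC = -100 ∩ EA · CD = -496]
   → E = (10, -16)

A = (-18, 4)
E = (10, -16)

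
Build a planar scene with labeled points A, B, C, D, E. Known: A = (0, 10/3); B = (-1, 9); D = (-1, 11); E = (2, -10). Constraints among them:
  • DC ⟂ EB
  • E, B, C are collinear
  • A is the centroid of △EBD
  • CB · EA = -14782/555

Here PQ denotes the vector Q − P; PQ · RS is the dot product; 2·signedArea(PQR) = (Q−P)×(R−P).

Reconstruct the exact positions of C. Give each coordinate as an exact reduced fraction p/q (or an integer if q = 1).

C = (-242/185, 2026/185)

1. C_x = -242/185  [E, B, C are collinear ∩ DC ⟂ EB]
2. C_y = 2026/185  [E, B, C are collinear ∩ DC ⟂ EB]
   → C = (-242/185, 2026/185)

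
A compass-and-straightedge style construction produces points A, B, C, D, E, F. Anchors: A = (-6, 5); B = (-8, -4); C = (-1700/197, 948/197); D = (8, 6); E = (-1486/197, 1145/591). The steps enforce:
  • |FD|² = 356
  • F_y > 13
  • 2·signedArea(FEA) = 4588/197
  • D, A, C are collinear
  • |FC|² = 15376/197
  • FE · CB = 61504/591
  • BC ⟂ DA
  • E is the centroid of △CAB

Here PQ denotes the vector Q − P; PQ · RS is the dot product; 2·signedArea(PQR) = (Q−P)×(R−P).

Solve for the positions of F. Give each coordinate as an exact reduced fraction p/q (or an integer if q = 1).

F = (-1824/197, 2684/197)

1. F_x = -1824/197  [2·signedArea(FEA) = 4588/197 ∩ FE · CB = 61504/591]
2. F_y = 2684/197  [2·signedArea(FEA) = 4588/197 ∩ FE · CB = 61504/591]
   → F = (-1824/197, 2684/197)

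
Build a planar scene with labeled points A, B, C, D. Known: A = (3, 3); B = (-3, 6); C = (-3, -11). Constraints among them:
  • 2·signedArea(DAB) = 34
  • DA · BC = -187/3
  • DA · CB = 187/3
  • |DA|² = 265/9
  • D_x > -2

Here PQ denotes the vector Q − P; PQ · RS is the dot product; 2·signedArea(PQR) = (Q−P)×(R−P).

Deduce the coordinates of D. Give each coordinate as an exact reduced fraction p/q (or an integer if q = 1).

D = (-1, -2/3)

1. D_x = -1  [DA · BC = -187/3 ∩ 2·signedArea(DAB) = 34]
2. D_y = -2/3  [DA · BC = -187/3 ∩ 2·signedArea(DAB) = 34]
   → D = (-1, -2/3)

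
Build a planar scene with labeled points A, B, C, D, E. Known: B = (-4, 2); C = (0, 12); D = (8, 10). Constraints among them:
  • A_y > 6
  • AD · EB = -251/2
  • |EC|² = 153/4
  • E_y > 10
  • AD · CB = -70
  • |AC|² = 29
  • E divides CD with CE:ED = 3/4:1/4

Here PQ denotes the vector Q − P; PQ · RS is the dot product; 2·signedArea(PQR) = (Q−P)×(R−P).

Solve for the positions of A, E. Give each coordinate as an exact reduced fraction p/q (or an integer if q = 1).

1. A_x = -2  [line 4·x + 10·y + -62 = 0 ∩ |AC|² = 29]
2. A_y = 7  [line 4·x + 10·y + -62 = 0 ∩ |AC|² = 29]
   → A = (-2, 7)
3. E_x = 6  [E divides CD with CE:ED = 3/4:1/4]
4. E_y = 21/2  [E divides CD with CE:ED = 3/4:1/4]
   → E = (6, 21/2)

A = (-2, 7)
E = (6, 21/2)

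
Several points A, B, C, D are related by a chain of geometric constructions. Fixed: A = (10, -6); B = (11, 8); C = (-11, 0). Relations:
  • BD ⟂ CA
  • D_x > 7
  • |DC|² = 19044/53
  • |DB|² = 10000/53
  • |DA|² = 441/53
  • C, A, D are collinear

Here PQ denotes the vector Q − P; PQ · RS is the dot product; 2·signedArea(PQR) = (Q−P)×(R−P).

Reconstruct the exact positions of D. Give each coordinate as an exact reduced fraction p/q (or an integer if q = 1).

1. D_x = 383/53  [C, A, D are collinear ∩ BD ⟂ CA]
2. D_y = -276/53  [C, A, D are collinear ∩ BD ⟂ CA]
   → D = (383/53, -276/53)

D = (383/53, -276/53)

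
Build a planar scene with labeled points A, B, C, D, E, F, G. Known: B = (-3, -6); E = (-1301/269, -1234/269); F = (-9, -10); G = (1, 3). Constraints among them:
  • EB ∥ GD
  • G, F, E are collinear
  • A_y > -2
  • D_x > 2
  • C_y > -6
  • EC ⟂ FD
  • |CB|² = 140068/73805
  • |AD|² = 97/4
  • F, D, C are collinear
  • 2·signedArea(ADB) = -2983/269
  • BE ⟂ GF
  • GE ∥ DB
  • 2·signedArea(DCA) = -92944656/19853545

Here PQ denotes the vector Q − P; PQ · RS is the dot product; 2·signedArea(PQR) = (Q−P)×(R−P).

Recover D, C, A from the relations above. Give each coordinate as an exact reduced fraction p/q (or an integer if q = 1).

1. D_x = 763/269  [GE ∥ DB ∩ EB ∥ GD]
2. D_y = 427/269  [GE ∥ DB ∩ EB ∥ GD]
   → D = (763/269, 427/269)
3. C_x = -307637/73805  [F, D, C are collinear ∩ EC ⟂ FD]
4. C_y = -388946/73805  [F, D, C are collinear ∩ EC ⟂ FD]
   → C = (-307637/73805, -388946/73805)
5. A_x = -1  [2·signedArea(ADB) = -2983/269 ∩ 2·signedArea(DCA) = -92944656/19853545]
6. A_y = -3/2  [2·signedArea(ADB) = -2983/269 ∩ 2·signedArea(DCA) = -92944656/19853545]
   → A = (-1, -3/2)

A = (-1, -3/2)
C = (-307637/73805, -388946/73805)
D = (763/269, 427/269)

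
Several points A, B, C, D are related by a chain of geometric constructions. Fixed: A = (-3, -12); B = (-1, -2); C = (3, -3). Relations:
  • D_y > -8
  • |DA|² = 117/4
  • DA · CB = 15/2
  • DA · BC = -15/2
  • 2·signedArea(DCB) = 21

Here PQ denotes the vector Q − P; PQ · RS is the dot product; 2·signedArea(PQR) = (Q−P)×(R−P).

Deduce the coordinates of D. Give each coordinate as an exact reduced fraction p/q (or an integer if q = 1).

1. D_x = 0  [DA · CB = 15/2 ∩ 2·signedArea(DCB) = 21]
2. D_y = -15/2  [DA · CB = 15/2 ∩ 2·signedArea(DCB) = 21]
   → D = (0, -15/2)

D = (0, -15/2)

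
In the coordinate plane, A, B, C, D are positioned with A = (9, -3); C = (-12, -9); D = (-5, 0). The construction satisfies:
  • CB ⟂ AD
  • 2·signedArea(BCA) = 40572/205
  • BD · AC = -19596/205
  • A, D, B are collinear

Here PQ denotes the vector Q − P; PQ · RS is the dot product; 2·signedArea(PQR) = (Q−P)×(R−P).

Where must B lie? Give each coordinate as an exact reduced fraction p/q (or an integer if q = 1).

1. B_x = -2019/205  [A, D, B are collinear ∩ CB ⟂ AD]
2. B_y = 213/205  [A, D, B are collinear ∩ CB ⟂ AD]
   → B = (-2019/205, 213/205)

B = (-2019/205, 213/205)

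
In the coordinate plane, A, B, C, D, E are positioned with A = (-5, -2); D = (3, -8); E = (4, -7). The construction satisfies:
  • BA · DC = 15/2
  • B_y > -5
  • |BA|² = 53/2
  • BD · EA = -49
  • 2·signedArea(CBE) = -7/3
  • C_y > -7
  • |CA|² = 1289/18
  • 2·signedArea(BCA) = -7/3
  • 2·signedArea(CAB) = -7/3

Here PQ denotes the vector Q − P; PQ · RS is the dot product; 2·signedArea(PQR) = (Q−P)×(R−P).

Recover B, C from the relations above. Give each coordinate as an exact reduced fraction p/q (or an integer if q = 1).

1. B_x = -1/2  [line 9·x + -5·y + -18 = 0 ∩ |BA|² = 53/2]
2. B_y = -9/2  [line 9·x + -5·y + -18 = 0 ∩ |BA|² = 53/2]
   → B = (-1/2, -9/2)
3. C_x = 13/6  [2·signedArea(CBE) = -7/3 ∩ BA · DC = 15/2]
4. C_y = -13/2  [2·signedArea(CBE) = -7/3 ∩ BA · DC = 15/2]
   → C = (13/6, -13/2)

B = (-1/2, -9/2)
C = (13/6, -13/2)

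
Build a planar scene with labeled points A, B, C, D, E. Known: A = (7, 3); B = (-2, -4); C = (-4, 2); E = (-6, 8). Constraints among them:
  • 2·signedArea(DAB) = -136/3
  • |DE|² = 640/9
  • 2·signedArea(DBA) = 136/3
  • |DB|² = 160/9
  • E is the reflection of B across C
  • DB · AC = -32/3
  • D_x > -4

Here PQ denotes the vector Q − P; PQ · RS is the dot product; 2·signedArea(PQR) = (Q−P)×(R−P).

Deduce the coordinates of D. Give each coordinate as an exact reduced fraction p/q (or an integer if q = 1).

1. D_x = -10/3  [2·signedArea(DBA) = 136/3 ∩ DB · AC = -32/3]
2. D_y = 0  [2·signedArea(DBA) = 136/3 ∩ DB · AC = -32/3]
   → D = (-10/3, 0)

D = (-10/3, 0)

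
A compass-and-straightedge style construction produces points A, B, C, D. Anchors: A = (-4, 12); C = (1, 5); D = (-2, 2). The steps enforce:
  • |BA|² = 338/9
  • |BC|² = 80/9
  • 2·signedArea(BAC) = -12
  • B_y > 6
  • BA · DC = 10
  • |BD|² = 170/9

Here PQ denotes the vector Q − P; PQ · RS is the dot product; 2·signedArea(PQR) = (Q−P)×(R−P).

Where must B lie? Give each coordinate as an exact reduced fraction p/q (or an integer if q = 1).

B = (-5/3, 19/3)

1. B_x = -5/3  [BA · DC = 10 ∩ 2·signedArea(BAC) = -12]
2. B_y = 19/3  [BA · DC = 10 ∩ 2·signedArea(BAC) = -12]
   → B = (-5/3, 19/3)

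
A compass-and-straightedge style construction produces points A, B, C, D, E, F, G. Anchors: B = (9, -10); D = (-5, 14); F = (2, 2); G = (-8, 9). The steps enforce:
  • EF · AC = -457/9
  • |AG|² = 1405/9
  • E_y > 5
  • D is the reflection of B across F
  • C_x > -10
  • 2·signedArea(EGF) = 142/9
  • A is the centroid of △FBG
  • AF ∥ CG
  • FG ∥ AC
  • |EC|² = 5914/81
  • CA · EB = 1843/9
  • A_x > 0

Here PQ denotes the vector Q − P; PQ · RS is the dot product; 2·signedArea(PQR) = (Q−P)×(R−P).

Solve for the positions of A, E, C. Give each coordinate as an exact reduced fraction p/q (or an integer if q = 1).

A = (1, 1/3)
C = (-9, 22/3)
E = (-2/3, 49/9)

1. A_x = 1  [A is the centroid of △FBG]
2. A_y = 1/3  [A is the centroid of △FBG]
   → A = (1, 1/3)
3. C_x = -9  [AF ∥ CG ∩ FG ∥ AC]
4. C_y = 22/3  [AF ∥ CG ∩ FG ∥ AC]
   → C = (-9, 22/3)
5. E_x = -2/3  [2·signedArea(EGF) = 142/9 ∩ EF · AC = -457/9]
6. E_y = 49/9  [2·signedArea(EGF) = 142/9 ∩ EF · AC = -457/9]
   → E = (-2/3, 49/9)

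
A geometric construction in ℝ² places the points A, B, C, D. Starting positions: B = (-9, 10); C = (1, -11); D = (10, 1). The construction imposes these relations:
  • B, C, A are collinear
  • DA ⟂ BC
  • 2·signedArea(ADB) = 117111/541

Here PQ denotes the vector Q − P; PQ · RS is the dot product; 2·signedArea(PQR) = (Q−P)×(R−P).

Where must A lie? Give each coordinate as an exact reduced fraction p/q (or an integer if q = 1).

1. A_x = -1079/541  [B, C, A are collinear ∩ DA ⟂ BC]
2. A_y = -2549/541  [B, C, A are collinear ∩ DA ⟂ BC]
   → A = (-1079/541, -2549/541)

A = (-1079/541, -2549/541)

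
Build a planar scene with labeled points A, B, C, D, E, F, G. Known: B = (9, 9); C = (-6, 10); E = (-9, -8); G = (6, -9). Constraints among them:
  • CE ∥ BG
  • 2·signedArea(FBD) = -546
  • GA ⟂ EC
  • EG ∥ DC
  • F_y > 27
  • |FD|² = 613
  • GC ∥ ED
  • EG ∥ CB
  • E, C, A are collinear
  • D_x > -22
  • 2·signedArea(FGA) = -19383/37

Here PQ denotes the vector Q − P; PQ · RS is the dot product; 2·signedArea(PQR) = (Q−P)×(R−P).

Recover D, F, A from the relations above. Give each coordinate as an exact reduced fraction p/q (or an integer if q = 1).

A = (-324/37, -242/37)
D = (-21, 11)
F = (-3, 28)

1. D_x = -21  [EG ∥ DC ∩ GC ∥ ED]
2. D_y = 11  [EG ∥ DC ∩ GC ∥ ED]
   → D = (-21, 11)
3. A_x = -324/37  [E, C, A are collinear ∩ GA ⟂ EC]
4. A_y = -242/37  [E, C, A are collinear ∩ GA ⟂ EC]
   → A = (-324/37, -242/37)
5. F_x = -3  [2·signedArea(FBD) = -546 ∩ 2·signedArea(FGA) = -19383/37]
6. F_y = 28  [2·signedArea(FBD) = -546 ∩ 2·signedArea(FGA) = -19383/37]
   → F = (-3, 28)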